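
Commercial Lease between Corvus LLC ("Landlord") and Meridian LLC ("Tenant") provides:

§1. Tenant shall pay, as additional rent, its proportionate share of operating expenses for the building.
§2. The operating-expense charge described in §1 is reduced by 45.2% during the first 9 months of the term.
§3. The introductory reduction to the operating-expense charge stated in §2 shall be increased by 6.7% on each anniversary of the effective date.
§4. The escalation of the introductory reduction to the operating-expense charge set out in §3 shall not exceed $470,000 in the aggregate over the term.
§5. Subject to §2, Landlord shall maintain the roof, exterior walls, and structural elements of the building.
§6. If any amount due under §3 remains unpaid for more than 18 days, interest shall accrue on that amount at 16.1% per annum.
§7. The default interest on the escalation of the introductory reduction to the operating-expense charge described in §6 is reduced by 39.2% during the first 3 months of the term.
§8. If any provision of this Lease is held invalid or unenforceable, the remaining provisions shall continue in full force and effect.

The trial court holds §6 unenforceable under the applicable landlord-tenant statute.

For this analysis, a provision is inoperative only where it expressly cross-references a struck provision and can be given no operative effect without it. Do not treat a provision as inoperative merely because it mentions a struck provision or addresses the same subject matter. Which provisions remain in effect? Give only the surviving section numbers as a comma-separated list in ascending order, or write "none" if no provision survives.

1, 2, 3, 4, 5, 8

§6 is struck. §7 operates only by reference to §6, so it falls with §6. §8 is a severability clause and preserves every provision that can still be given independent effect. §1, §2, §3, §4, §5, and §8 remain in effect.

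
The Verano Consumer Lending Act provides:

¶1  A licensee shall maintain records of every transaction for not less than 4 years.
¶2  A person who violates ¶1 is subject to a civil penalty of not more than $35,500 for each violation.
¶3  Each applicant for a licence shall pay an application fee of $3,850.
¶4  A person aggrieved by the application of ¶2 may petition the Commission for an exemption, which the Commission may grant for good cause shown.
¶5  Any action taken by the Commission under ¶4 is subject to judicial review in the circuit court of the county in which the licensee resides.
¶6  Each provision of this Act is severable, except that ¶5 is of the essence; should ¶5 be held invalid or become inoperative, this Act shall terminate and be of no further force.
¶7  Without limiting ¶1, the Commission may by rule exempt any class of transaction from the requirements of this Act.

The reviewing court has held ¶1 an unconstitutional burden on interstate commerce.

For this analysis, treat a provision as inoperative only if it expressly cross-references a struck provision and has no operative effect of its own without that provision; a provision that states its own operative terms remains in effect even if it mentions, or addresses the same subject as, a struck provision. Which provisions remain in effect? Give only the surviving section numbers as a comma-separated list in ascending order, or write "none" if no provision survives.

¶1 is struck. ¶2 merely fixes the civil penalty for violating ¶1; with ¶1 gone it has nothing to operate on and falls away. ¶4 merely fixes the exemption procedure for ¶2; with ¶2 gone it has nothing to operate on and falls away. ¶5 has no operative effect of its own apart from ¶4 and is therefore inoperative. ¶6 makes ¶5 an essential term, and ¶5 has been rendered inoperative by the cascade; under ¶6, the entire Act is therefore void. No provision of the Act survives.

none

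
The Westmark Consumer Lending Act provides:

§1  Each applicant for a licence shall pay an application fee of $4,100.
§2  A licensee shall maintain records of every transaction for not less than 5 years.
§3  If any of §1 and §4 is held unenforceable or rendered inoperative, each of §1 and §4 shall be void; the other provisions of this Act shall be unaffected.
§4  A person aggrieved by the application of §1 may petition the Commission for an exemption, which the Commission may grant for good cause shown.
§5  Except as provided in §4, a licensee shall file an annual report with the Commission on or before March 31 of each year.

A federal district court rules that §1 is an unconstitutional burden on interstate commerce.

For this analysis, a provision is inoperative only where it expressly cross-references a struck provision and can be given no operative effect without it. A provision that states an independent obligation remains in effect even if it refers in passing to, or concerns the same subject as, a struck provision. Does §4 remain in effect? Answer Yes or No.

§1 is struck. §4 operates only by reference to §1, so it falls with §1. §5 mentions §4 but its own obligation stands independently of §4, so §5 is not affected. §3 declares §1 and §4 mutually dependent; since one of them has fallen, all of them are of no effect. The remainder continues in force under §3. §2, §3, and §5 remain in effect. §4 is among the inoperative provisions, so the answer is no.

No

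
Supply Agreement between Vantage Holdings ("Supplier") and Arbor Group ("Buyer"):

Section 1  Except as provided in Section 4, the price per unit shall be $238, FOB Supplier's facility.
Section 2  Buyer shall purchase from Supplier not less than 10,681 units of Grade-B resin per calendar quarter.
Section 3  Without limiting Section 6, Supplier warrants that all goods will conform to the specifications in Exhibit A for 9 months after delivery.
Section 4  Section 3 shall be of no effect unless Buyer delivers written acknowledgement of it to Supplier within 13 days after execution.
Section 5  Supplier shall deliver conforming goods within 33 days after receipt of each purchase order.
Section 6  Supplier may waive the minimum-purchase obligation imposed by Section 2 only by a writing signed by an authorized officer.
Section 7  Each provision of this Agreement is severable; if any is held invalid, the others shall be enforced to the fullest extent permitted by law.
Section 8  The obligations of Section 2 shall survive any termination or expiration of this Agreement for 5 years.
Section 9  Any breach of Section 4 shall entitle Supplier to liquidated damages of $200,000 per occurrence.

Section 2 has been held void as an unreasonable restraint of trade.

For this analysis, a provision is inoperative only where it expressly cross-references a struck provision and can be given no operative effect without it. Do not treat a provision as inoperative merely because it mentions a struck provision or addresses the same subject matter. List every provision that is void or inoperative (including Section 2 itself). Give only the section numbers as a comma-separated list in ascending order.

2, 6, 8

Section 2 is struck. Section 6 has no operative effect of its own apart from Section 2 and is therefore inoperative. Section 8 operates only by reference to Section 2, so it falls with Section 2. Section 3 mentions Section 6 but its own obligation stands independently of Section 6, so Section 3 is not affected. Section 7 is a severability clause and preserves every provision that can still be given independent effect. That leaves Section 1, Section 3, Section 4, Section 5, Section 7, and Section 9 in effect.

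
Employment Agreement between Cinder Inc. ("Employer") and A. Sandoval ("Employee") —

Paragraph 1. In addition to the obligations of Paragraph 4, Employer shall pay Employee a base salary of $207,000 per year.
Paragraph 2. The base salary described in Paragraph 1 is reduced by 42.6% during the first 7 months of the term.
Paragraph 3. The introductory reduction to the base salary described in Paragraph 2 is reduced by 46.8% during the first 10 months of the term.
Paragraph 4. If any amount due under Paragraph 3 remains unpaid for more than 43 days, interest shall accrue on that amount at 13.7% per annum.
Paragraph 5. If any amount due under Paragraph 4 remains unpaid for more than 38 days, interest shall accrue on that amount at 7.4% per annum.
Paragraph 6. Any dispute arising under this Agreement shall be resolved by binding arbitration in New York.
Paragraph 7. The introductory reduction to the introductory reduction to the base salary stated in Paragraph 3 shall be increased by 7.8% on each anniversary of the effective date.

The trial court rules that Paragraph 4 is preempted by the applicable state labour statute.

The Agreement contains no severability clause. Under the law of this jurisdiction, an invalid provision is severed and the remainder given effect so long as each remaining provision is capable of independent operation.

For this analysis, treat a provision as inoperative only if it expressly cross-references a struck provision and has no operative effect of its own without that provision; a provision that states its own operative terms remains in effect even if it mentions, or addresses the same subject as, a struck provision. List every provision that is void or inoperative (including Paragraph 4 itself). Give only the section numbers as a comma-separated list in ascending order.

Paragraph 4 is struck. Paragraph 5 has no operative effect of its own apart from Paragraph 4 and is therefore inoperative. Although Paragraph 1 refers to Paragraph 4, its operative terms do not depend on Paragraph 4, so it remains in effect. Under the stated default rule, only provisions that cannot operate independently fall away; the rest are enforced. Paragraph 1, Paragraph 2, Paragraph 3, Paragraph 6, and Paragraph 7 remain in effect.

4, 5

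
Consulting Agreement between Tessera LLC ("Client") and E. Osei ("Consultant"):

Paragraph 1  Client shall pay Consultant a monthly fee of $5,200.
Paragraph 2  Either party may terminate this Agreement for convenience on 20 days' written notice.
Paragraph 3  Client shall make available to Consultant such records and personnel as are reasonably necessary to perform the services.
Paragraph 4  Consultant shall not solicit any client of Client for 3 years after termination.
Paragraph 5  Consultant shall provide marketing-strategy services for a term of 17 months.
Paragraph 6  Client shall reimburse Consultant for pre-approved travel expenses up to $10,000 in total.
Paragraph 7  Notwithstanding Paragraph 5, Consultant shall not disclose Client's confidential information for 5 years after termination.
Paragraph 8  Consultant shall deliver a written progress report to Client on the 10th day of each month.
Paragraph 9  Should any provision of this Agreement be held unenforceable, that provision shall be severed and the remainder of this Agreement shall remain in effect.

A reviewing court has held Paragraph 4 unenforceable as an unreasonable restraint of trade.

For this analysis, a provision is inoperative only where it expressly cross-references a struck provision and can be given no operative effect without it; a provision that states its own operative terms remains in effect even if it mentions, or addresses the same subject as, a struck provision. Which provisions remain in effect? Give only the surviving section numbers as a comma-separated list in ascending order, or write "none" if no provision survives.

Paragraph 4 is struck. Nothing else in the Agreement is defined by reference to Paragraph 4. Under the severability clause in Paragraph 9, the remaining provisions continue in force. That leaves Paragraph 1, Paragraph 2, Paragraph 3, Paragraph 5, Paragraph 6, Paragraph 7, Paragraph 8, and Paragraph 9 in effect.

1, 2, 3, 5, 6, 7, 8, 9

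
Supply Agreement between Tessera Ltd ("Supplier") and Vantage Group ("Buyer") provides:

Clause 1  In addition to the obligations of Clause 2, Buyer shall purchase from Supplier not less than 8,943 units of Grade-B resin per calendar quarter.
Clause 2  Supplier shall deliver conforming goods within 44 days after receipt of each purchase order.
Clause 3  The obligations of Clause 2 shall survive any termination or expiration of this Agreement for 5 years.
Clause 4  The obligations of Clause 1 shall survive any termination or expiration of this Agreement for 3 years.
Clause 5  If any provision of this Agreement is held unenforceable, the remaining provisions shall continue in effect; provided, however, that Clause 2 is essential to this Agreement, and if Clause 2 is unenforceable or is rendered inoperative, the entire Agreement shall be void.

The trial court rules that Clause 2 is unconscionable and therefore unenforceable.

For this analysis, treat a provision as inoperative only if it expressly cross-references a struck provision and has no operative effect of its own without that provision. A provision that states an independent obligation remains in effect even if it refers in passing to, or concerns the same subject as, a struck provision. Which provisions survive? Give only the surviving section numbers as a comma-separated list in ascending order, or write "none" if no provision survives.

Clause 2 is struck. Clause 3 has no operative effect of its own apart from Clause 2 and is therefore inoperative. Clause 5 makes Clause 2 an essential term, and Clause 2 is the provision held invalid; under Clause 5, the entire Agreement is therefore void. No provision of the Agreement survives.

none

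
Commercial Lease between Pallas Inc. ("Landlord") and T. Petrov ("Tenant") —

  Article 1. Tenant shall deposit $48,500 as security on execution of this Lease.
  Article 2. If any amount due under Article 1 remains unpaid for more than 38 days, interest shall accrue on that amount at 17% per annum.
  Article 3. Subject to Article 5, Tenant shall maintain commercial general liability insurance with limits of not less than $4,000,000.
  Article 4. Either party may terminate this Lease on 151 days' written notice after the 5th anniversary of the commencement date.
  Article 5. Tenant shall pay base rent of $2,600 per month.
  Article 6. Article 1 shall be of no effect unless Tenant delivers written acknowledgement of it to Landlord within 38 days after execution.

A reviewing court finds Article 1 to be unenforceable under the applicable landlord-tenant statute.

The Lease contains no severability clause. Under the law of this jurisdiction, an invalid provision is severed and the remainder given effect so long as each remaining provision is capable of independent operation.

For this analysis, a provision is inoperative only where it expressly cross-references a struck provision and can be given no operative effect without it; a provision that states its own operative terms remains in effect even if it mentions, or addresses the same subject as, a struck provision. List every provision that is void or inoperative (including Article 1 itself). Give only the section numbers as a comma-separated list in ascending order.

Article 1 is struck. Article 2 operates only by reference to Article 1, so it falls with Article 1. Article 6 operates only by reference to Article 1, so it falls with Article 1. With no severability clause, the stated default rule severs what cannot stand and enforces each remaining provision that can operate on its own. Article 3, Article 4, and Article 5 remain in effect.

1, 2, 6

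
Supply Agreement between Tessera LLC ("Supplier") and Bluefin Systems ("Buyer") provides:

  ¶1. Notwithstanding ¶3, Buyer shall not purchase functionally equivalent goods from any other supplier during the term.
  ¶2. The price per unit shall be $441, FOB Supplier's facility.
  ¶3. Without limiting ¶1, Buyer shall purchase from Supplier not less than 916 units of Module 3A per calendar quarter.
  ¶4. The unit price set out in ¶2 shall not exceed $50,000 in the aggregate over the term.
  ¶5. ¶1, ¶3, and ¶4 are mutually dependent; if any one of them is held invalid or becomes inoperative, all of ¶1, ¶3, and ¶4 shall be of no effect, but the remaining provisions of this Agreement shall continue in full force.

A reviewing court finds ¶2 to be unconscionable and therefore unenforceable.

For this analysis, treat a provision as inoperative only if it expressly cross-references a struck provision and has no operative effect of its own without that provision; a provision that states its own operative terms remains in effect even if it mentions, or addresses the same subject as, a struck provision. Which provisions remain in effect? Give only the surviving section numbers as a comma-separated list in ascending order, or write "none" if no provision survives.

5

¶2 is struck. ¶4 operates only by reference to ¶2, so it falls with ¶2. ¶5 declares ¶1, ¶3, and ¶4 mutually dependent; since one of them has fallen, all of them are of no effect. That brings down ¶1 and ¶3 as well. The remainder continues in force under ¶5. Only ¶5 remains in effect.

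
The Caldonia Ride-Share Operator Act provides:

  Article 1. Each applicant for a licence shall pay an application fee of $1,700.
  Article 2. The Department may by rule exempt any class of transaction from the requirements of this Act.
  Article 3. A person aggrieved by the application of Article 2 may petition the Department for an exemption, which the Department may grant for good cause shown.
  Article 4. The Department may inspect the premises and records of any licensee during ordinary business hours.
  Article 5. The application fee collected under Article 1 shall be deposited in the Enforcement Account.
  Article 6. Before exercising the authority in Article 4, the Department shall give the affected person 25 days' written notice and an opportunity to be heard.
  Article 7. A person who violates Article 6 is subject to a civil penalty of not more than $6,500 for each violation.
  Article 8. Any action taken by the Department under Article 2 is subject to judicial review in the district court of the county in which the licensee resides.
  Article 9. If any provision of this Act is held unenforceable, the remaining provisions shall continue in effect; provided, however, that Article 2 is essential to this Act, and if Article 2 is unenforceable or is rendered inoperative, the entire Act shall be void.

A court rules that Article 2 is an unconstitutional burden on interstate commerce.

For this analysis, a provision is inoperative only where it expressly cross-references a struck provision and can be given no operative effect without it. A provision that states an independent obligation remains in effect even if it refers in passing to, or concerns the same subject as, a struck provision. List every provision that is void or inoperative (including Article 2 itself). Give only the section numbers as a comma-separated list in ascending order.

Article 2 is struck. The only function of Article 3 is the exemption procedure for Article 2, so it cannot stand once Article 2 is removed. Article 8 has no operative effect of its own apart from Article 2 and is therefore inoperative. Article 9 makes Article 2 an essential term, and Article 2 is the provision held invalid; under Article 9, the entire Act is therefore void. No provision of the Act survives.

1, 2, 3, 4, 5, 6, 7, 8, 9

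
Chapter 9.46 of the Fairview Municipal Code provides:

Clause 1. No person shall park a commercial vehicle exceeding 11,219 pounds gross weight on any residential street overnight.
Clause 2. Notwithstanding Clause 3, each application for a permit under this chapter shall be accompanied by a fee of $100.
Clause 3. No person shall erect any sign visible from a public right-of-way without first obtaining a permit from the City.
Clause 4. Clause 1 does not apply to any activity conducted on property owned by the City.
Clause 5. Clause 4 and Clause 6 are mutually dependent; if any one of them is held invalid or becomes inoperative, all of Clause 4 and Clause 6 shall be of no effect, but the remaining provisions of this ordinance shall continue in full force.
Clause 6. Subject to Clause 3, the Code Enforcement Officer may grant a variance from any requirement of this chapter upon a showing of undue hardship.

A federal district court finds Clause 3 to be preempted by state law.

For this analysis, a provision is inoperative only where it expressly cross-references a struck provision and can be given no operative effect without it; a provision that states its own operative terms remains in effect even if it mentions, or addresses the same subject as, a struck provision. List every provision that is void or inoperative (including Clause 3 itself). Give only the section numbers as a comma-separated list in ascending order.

Clause 3 is struck. Clause 6 mentions Clause 3 but its own obligation stands independently of Clause 3, so Clause 6 is not affected. Although Clause 2 refers to Clause 3, its operative terms do not depend on Clause 3, so it remains in effect. Nothing else in the ordinance is defined by reference to Clause 3. Clause 5 ties Clause 4 and Clause 6 together, but none of those is affected here; the remaining provisions continue in force under Clause 5. That leaves Clause 1, Clause 2, Clause 4, Clause 5, and Clause 6 in effect.

3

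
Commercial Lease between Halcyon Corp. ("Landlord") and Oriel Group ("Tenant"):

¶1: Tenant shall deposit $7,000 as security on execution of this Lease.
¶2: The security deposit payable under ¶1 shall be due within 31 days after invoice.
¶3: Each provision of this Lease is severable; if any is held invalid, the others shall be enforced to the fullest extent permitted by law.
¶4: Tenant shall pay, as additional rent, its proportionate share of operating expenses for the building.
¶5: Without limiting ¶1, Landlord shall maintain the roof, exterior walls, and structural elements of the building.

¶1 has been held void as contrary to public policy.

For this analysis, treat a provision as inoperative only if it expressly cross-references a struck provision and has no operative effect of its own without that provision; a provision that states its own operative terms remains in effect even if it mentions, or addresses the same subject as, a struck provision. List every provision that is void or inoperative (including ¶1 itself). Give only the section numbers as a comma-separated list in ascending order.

1, 2

¶1 is struck. ¶2 has no operative effect of its own apart from ¶1 and is therefore inoperative. Although ¶5 refers to ¶1, its operative terms do not depend on ¶1, so it remains in effect. Under the severability clause in ¶3, the remaining provisions continue in force. The provisions still in force are ¶3, ¶4, and ¶5.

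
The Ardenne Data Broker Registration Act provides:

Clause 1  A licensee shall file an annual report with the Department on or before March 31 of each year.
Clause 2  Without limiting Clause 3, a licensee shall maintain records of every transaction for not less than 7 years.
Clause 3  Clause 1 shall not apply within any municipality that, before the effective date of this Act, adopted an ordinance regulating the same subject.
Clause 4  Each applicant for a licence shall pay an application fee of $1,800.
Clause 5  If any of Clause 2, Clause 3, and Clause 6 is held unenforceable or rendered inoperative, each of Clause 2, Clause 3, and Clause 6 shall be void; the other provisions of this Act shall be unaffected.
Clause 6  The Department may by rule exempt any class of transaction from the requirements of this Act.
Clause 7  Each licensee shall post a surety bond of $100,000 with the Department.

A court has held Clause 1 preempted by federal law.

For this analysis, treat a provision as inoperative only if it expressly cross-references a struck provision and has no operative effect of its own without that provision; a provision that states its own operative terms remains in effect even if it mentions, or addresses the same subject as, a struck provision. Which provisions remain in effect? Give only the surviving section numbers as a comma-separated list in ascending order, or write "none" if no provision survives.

Clause 1 is struck. Clause 3 has no operative effect of its own apart from Clause 1 and is therefore inoperative. Clause 5 declares Clause 2, Clause 3, and Clause 6 mutually dependent; since one of them has fallen, all of them are of no effect. That brings down Clause 2 and Clause 6 as well. The remainder continues in force under Clause 5. That leaves Clause 4, Clause 5, and Clause 7 in effect.

4, 5, 7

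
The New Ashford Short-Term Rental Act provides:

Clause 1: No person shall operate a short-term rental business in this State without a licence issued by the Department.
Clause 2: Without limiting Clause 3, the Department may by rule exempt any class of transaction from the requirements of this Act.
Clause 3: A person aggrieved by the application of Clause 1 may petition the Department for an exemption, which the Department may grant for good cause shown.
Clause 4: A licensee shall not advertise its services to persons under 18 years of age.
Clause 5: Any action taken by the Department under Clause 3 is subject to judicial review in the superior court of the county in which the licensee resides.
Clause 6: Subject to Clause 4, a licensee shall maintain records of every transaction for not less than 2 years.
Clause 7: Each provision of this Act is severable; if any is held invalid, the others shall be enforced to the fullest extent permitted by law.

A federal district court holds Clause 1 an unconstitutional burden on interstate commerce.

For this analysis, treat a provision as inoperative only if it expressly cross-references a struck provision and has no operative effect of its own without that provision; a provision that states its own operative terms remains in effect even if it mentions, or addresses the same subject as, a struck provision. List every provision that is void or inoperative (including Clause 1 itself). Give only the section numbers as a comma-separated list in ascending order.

Clause 1 is struck. The only function of Clause 3 is the exemption procedure for Clause 1, so it cannot stand once Clause 1 is removed. The only function of Clause 5 is the judicial-review right for Clause 3, so it cannot stand once Clause 3 is removed. Clause 2 mentions Clause 3 but its own obligation stands independently of Clause 3, so Clause 2 is not affected. Under the severability clause in Clause 7, the remaining provisions continue in force. The provisions still in force are Clause 2, Clause 4, Clause 6, and Clause 7.

1, 3, 5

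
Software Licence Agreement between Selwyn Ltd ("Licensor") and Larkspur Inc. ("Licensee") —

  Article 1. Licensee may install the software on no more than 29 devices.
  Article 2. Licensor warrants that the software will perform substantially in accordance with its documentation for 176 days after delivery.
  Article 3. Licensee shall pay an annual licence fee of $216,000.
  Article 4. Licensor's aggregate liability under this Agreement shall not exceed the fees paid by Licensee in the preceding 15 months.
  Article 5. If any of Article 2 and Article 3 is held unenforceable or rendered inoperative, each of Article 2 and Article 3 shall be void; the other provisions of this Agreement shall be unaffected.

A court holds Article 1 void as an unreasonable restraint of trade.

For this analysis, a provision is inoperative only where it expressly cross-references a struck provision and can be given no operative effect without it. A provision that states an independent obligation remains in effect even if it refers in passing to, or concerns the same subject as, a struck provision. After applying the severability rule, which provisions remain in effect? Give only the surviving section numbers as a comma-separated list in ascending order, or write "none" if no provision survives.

Article 1 is struck. Nothing else in the Agreement is defined by reference to Article 1. Article 5 ties Article 2 and Article 3 together, but none of those is affected here; the remaining provisions continue in force under Article 5. The provisions still in force are Article 2, Article 3, Article 4, and Article 5.

2, 3, 4, 5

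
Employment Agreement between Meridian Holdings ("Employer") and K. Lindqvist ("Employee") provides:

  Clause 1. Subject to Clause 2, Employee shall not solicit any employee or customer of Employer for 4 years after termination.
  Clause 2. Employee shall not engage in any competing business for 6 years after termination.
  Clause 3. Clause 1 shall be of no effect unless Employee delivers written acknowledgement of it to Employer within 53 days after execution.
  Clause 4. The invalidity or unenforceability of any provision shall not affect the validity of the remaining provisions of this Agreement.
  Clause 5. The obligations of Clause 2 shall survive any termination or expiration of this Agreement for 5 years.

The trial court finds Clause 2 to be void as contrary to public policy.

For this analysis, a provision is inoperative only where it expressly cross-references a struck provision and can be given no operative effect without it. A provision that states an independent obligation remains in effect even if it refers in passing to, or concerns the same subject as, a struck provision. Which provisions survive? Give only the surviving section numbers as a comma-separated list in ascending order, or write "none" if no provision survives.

1, 3, 4

Clause 2 is struck. Clause 5 operates only by reference to Clause 2, so it falls with Clause 2. Although Clause 1 refers to Clause 2, its operative terms do not depend on Clause 2, so it remains in effect. Clause 4 is a severability clause and preserves every provision that can still be given independent effect. The provisions still in force are Clause 1, Clause 3, and Clause 4.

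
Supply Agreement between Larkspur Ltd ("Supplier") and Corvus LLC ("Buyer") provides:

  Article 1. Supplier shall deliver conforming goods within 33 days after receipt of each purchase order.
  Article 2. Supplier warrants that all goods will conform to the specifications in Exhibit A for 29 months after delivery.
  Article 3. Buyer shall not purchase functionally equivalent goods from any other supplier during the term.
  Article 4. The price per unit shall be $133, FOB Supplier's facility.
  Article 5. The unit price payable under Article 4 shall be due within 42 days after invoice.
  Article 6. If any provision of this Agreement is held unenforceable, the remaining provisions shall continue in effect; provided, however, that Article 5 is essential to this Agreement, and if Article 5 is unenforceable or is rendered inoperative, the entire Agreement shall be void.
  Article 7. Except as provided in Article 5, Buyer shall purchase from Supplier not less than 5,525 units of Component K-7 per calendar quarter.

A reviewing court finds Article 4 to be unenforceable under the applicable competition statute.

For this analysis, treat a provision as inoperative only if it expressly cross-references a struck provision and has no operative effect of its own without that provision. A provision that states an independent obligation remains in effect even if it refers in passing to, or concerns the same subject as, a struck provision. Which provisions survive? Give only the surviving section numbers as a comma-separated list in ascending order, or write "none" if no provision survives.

Article 4 is struck. Article 5 does nothing except set the payment deadline for the unit price by reference to Article 4; with Article 4 gone it has no independent effect and is inoperative. Article 6 makes Article 5 an essential term, and Article 5 has been rendered inoperative by the cascade; under Article 6, the entire Agreement is therefore void. No provision of the Agreement survives.

none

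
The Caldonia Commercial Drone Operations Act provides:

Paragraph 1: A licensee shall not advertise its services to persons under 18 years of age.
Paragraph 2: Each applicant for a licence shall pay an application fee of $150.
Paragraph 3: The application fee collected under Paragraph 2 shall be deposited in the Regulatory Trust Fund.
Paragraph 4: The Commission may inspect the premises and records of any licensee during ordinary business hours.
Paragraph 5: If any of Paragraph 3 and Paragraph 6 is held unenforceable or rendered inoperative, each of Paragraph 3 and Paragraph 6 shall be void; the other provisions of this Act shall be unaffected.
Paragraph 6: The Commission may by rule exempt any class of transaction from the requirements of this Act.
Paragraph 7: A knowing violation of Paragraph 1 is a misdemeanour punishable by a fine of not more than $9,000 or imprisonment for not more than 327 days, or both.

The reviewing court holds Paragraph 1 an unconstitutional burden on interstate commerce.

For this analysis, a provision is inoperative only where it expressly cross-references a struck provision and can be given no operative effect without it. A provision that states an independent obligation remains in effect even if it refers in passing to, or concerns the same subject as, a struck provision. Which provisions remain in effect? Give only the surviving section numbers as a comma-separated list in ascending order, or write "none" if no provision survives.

2, 3, 4, 5, 6

Paragraph 1 is struck. Paragraph 7 operates only by reference to Paragraph 1, so it falls with Paragraph 1. Paragraph 5 ties Paragraph 3 and Paragraph 6 together, but none of those is affected here; the remaining provisions continue in force under Paragraph 5. That leaves Paragraph 2, Paragraph 3, Paragraph 4, Paragraph 5, and Paragraph 6 in effect.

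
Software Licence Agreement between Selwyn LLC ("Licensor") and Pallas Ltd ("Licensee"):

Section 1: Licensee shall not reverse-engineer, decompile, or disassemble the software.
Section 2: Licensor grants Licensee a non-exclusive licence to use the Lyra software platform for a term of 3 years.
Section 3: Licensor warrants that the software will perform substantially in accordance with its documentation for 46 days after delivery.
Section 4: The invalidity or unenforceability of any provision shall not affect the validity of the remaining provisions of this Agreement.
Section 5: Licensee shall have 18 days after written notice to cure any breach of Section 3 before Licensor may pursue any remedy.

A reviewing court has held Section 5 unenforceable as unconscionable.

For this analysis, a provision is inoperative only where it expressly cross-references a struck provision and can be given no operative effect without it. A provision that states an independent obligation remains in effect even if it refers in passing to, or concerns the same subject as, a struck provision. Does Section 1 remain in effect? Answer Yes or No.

Section 5 is struck. Nothing else in the Agreement is defined by reference to Section 5. Under the severability clause in Section 4, the remaining provisions continue in force. That leaves Section 1, Section 2, Section 3, and Section 4 in effect. Section 1 is among the surviving provisions, so the answer is yes.

Yes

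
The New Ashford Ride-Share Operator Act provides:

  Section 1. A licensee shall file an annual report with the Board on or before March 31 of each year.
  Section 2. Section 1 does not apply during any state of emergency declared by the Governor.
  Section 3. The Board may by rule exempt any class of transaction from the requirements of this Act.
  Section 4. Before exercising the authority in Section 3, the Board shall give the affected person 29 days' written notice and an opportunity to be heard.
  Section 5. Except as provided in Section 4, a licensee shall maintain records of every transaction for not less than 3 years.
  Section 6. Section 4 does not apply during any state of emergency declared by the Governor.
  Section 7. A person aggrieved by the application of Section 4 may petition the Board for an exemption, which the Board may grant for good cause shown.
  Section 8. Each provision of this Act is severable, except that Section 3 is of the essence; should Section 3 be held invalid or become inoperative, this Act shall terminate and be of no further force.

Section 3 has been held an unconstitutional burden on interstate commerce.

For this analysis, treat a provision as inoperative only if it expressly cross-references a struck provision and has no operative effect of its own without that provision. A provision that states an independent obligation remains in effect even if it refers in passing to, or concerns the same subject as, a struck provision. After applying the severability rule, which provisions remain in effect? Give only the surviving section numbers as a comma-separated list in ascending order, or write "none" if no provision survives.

none

Section 3 is struck. The only function of Section 4 is the notice-and-hearing requirement for Section 3, so it cannot stand once Section 3 is removed. Section 6 merely fixes the emergency suspension of Section 4; with Section 4 gone it has nothing to operate on and falls away. Section 7 operates only by reference to Section 4, so it falls with Section 4. Section 8 makes Section 3 an essential term, and Section 3 is the provision held invalid; under Section 8, the entire Act is therefore void. No provision of the Act survives.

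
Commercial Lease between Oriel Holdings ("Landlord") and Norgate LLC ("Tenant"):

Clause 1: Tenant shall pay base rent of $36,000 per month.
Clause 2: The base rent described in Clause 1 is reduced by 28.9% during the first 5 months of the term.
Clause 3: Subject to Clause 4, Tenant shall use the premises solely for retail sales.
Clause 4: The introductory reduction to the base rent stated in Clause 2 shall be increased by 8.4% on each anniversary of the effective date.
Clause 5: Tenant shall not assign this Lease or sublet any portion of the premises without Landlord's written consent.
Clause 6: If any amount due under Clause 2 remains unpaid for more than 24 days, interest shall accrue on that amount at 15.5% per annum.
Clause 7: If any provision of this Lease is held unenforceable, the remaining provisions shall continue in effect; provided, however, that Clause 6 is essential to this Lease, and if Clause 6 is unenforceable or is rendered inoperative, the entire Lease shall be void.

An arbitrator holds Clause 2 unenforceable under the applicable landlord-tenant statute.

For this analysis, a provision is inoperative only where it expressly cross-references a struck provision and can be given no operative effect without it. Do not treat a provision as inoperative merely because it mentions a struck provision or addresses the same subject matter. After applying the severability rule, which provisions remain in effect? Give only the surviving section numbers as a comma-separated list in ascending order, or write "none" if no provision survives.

Clause 2 is struck. Clause 4 has no operative effect of its own apart from Clause 2 and is therefore inoperative. Clause 6 operates only by reference to Clause 2, so it falls with Clause 2. Clause 7 makes Clause 6 an essential term, and Clause 6 has been rendered inoperative by the cascade; under Clause 7, the entire Lease is therefore void. No provision of the Lease survives.

none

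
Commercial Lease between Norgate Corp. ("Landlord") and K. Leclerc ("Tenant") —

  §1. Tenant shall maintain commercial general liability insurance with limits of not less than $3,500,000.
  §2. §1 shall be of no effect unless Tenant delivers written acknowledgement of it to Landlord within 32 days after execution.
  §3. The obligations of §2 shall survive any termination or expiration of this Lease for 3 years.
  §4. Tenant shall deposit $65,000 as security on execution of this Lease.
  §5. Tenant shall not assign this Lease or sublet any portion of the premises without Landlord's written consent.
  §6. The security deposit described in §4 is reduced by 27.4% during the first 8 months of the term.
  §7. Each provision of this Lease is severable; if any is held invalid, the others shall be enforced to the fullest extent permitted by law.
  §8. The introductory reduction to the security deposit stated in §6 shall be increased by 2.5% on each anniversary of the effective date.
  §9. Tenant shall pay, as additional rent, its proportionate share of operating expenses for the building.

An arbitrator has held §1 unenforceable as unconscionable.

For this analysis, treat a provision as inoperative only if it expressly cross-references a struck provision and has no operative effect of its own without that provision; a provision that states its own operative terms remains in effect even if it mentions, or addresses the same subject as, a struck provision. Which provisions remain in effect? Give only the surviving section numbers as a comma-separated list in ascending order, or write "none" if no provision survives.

§1 is struck. The only function of §2 is the acknowledgement condition for §1, so it cannot stand once §1 is removed. The only function of §3 is the survival period for §2, so it cannot stand once §2 is removed. Under the severability clause in §7, the remaining provisions continue in force. The provisions still in force are §4, §5, §6, §7, §8, and §9.

4, 5, 6, 7, 8, 9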